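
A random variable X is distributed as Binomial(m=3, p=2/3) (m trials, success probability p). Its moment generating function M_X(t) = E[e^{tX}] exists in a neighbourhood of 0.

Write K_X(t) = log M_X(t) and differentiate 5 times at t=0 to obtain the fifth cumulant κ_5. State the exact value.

M_X(t) = (2*e^(t)/3 + 1/3)^3
K_X(t) = log M_X(t) = 3*log(2*e^(t)/3 + 1/3)
dK/dt = 6*e^(t)/(2*e^(t) + 1)
d^2K/dt^2 = 6*e^(t)/(4*e^(2*t) + 4*e^(t) + 1)
d^3K/dt^3 = (-12*e^(2*t) + 6*e^(t))/(8*e^(3*t) + 12*e^(2*t) + 6*e^(t) + 1)
d^4K/dt^4 = (24*e^(3*t) - 48*e^(2*t) + 6*e^(t))/(16*e^(4*t) + 32*e^(3*t) + 24*e^(2*t) + 8*e^(t) + 1)
d^5K/dt^5 = (-48*e^(4*t) + 264*e^(3*t) - 132*e^(2*t) + 6*e^(t))/(32*e^(5*t) + 80*e^(4*t) + 80*e^(3*t) + 40*e^(2*t) + 10*e^(t) + 1)

κ_5 = d^5K/dt^5 |_{t=0} = 10/27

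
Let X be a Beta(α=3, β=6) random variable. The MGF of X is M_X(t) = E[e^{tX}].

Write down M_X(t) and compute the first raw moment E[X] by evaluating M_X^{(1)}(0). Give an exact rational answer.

E[X] = dM/dt |_{t=0} = 1/3

M_X(t) = ₁F₁(3; 9; t)
dM/dt = ₁F₁(4; 10; t)/3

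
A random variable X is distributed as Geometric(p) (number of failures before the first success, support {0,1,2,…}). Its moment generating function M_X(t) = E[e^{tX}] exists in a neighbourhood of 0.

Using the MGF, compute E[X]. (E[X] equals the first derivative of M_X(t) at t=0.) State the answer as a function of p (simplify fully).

M_X(t) = p/(-(1 - p)*e^(t) + 1)
D[M](t) = (-p^2*e^(t) + p*e^(t))/(p^2*e^(2*t) - 2*p*e^(2*t) + 2*p*e^(t) + e^(2*t) - 2*e^(t) + 1)

E[X] = D[M](0) = (1 - p)/p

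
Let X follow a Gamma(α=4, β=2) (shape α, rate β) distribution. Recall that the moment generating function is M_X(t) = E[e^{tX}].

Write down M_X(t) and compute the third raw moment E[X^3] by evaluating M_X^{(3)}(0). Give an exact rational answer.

M_X(t) = 16/(2 - t)^4
M^(3)(t) = -1920/(t^7 - 14*t^6 + 84*t^5 - 280*t^4 + 560*t^3 - 672*t^2 + 448*t - 128)

E[X^3] = M^(3)(0) = 15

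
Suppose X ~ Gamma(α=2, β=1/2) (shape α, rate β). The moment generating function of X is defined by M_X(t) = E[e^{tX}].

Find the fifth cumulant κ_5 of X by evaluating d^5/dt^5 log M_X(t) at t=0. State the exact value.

κ_5 = K^(5)(0) = 1536

M_X(t) = 1/(4*(1/2 - t)^2)
K_X(t) = log M_X(t) = -2*log(1/2 - t) - 2*log(2)
K^(5)(t) = -1536/(32*t^5 - 80*t^4 + 80*t^3 - 40*t^2 + 10*t - 1)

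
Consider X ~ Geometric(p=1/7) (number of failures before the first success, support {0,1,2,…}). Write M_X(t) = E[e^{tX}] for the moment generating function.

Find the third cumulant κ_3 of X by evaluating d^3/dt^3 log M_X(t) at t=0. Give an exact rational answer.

M_X(t) = 1/(7*(1 - 6*e^(t)/7))
K_X(t) = log M_X(t) = -log(1 - 6*e^(t)/7) - log(7)
D^3[K](t) = (-252*e^(2*t) - 294*e^(t))/(216*e^(3*t) - 756*e^(2*t) + 882*e^(t) - 343)

κ_3 = D^3[K](0) = 546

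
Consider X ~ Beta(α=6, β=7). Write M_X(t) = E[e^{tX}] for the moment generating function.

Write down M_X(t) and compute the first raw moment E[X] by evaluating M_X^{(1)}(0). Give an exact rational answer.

E[X] = dM/dt |_{t=0} = 6/13

M_X(t) = ₁F₁(6; 13; t)
dM/dt = 6*₁F₁(7; 14; t)/13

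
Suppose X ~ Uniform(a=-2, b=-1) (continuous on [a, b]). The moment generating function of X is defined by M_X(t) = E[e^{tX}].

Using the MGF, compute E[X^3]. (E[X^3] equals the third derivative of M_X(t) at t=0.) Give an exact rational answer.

E[X^3] = d^3M/dt^3 |_{t=0} = -15/4

M_X(t) = (e^(-t) - e^(-2*t))/t
dM/dt = (-t*e^(t) + 2*t - e^(t) + 1)*e^(-2*t)/t^2
d^2M/dt^2 = (t^2*e^(t) - 4*t^2 + 2*t*e^(t) - 4*t + 2*e^(t) - 2)*e^(-2*t)/t^3
d^3M/dt^3 = (-t^3*e^(t) + 8*t^3 - 3*t^2*e^(t) + 12*t^2 - 6*t*e^(t) + 12*t - 6*e^(t) + 6)*e^(-2*t)/t^4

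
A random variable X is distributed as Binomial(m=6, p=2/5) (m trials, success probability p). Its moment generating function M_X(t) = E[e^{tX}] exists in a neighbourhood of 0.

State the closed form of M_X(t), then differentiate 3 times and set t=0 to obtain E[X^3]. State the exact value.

E[X^3] = d^3M/dt^3 |_{t=0} = 612/25

M_X(t) = (2*e^(t)/5 + 3/5)^6
dM/dt = 384*e^(6*t)/15625 + 576*e^(5*t)/3125 + 1728*e^(4*t)/3125 + 2592*e^(3*t)/3125 + 1944*e^(2*t)/3125 + 2916*e^(t)/15625
d^2M/dt^2 = 2304*e^(6*t)/15625 + 576*e^(5*t)/625 + 6912*e^(4*t)/3125 + 7776*e^(3*t)/3125 + 3888*e^(2*t)/3125 + 2916*e^(t)/15625
d^3M/dt^3 = 13824*e^(6*t)/15625 + 576*e^(5*t)/125 + 27648*e^(4*t)/3125 + 23328*e^(3*t)/3125 + 7776*e^(2*t)/3125 + 2916*e^(t)/15625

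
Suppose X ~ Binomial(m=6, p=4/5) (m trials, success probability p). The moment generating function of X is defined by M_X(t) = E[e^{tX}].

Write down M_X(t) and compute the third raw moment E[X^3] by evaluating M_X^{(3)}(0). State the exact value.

M_X(t) = (4*e^(t)/5 + 1/5)^6
M^(3)(t) = 884736*e^(6*t)/15625 + 6144*e^(5*t)/125 + 49152*e^(4*t)/3125 + 6912*e^(3*t)/3125 + 384*e^(2*t)/3125 + 24*e^(t)/15625

E[X^3] = M^(3)(0) = 3096/25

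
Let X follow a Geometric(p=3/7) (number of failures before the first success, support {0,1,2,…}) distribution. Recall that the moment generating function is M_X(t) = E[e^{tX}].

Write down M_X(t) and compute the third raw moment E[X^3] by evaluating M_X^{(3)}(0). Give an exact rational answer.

E[X^3] = d^3M/dt^3 |_{t=0} = 236/9

M_X(t) = 3/(7*(1 - 4*e^(t)/7))
dM/dt = 12*e^(t)/(16*e^(2*t) - 56*e^(t) + 49)
d^2M/dt^2 = (-48*e^(2*t) - 84*e^(t))/(64*e^(3*t) - 336*e^(2*t) + 588*e^(t) - 343)
d^3M/dt^3 = (192*e^(3*t) + 1344*e^(2*t) + 588*e^(t))/(256*e^(4*t) - 1792*e^(3*t) + 4704*e^(2*t) - 5488*e^(t) + 2401)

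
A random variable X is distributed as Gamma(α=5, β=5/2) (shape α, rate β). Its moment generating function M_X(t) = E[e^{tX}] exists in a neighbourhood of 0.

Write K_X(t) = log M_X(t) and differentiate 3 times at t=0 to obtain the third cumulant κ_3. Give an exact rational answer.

M_X(t) = 3125/(32*(5/2 - t)^5)
K_X(t) = log M_X(t) = -5*log(5/2 - t) - 5*log(2) + 5*log(5)
dK/dt = -10/(2*t - 5)
d^2K/dt^2 = 20/(4*t^2 - 20*t + 25)
d^3K/dt^3 = -80/(8*t^3 - 60*t^2 + 150*t - 125)

κ_3 = d^3K/dt^3 |_{t=0} = 16/25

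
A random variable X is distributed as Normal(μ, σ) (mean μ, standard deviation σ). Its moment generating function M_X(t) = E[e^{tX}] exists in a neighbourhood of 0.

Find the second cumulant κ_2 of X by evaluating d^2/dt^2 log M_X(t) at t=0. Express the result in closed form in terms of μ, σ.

κ_2 = K′′(0) = σ^2

M_X(t) = e^(μ*t + σ^2*t^2/2)
K_X(t) = log M_X(t) = μ*t + σ^2*t^2/2
K′(t) = μ + σ^2*t
K′′(t) = σ^2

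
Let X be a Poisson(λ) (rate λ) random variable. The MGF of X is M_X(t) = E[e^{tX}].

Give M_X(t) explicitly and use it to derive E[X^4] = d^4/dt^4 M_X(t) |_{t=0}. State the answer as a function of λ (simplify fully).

E[X^4] = M^(4)(0) = λ*(λ^3 + 6*λ^2 + 7*λ + 1)

M_X(t) = e^(λ*(e^(t) - 1))
M^(4)(t) = (λ^4*e^(4*t)*e^(λ*e^(t)) + 6*λ^3*e^(3*t)*e^(λ*e^(t)) + 7*λ^2*e^(2*t)*e^(λ*e^(t)) + λ*e^(t)*e^(λ*e^(t)))*e^(-λ)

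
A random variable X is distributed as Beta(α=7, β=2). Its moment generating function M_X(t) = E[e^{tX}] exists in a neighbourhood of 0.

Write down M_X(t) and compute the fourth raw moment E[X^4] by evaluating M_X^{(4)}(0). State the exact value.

M_X(t) = ₁F₁(7; 9; t)
D^4[M](t) = 14*₁F₁(11; 13; t)/33

E[X^4] = D^4[M](0) = 14/33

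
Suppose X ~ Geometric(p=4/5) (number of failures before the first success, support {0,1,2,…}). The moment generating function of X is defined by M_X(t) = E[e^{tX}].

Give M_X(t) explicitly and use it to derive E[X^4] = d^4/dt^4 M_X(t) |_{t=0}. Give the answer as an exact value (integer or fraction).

E[X^4] = d^4M/dt^4 |_{t=0} = 57/32

M_X(t) = 4/(5*(1 - e^(t)/5))
dM/dt = 4*e^(t)/(e^(2*t) - 10*e^(t) + 25)
d^2M/dt^2 = (-4*e^(2*t) - 20*e^(t))/(e^(3*t) - 15*e^(2*t) + 75*e^(t) - 125)
d^3M/dt^3 = (4*e^(3*t) + 80*e^(2*t) + 100*e^(t))/(e^(4*t) - 20*e^(3*t) + 150*e^(2*t) - 500*e^(t) + 625)
d^4M/dt^4 = (-4*e^(4*t) - 220*e^(3*t) - 1100*e^(2*t) - 500*e^(t))/(e^(5*t) - 25*e^(4*t) + 250*e^(3*t) - 1250*e^(2*t) + 3125*e^(t) - 3125)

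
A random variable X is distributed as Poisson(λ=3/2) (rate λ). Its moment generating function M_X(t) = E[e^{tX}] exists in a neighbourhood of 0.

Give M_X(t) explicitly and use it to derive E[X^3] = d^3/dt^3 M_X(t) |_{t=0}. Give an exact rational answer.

E[X^3] = d^3M/dt^3 |_{t=0} = 93/8

M_X(t) = e^(3*e^(t)/2 - 3/2)
dM/dt = 3*e^(-3/2)*e^(t)*e^(3*e^(t)/2)/2
d^2M/dt^2 = (9*e^(2*t)*e^(3*e^(t)/2) + 6*e^(t)*e^(3*e^(t)/2))*e^(-3/2)/4
d^3M/dt^3 = (27*e^(3*t)*e^(3*e^(t)/2) + 54*e^(2*t)*e^(3*e^(t)/2) + 12*e^(t)*e^(3*e^(t)/2))*e^(-3/2)/8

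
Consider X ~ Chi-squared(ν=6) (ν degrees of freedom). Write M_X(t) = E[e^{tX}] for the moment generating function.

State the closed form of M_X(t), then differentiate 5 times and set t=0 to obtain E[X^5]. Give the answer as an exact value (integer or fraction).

M_X(t) = (1 - 2*t)^(-3)
dM/dt = 6/(16*t^4 - 32*t^3 + 24*t^2 - 8*t + 1)
d^2M/dt^2 = -48/(32*t^5 - 80*t^4 + 80*t^3 - 40*t^2 + 10*t - 1)
d^3M/dt^3 = 480/(64*t^6 - 192*t^5 + 240*t^4 - 160*t^3 + 60*t^2 - 12*t + 1)
d^4M/dt^4 = -5760/(128*t^7 - 448*t^6 + 672*t^5 - 560*t^4 + 280*t^3 - 84*t^2 + 14*t - 1)
d^5M/dt^5 = 80640/(256*t^8 - 1024*t^7 + 1792*t^6 - 1792*t^5 + 1120*t^4 - 448*t^3 + 112*t^2 - 16*t + 1)

E[X^5] = d^5M/dt^5 |_{t=0} = 80640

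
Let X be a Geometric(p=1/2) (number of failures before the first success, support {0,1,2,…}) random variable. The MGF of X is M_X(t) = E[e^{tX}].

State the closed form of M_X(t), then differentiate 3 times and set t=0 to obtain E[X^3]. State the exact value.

E[X^3] = M^(3)(0) = 13

M_X(t) = 1/(2*(1 - e^(t)/2))
M^(3)(t) = (e^(3*t) + 8*e^(2*t) + 4*e^(t))/(e^(4*t) - 8*e^(3*t) + 24*e^(2*t) - 32*e^(t) + 16)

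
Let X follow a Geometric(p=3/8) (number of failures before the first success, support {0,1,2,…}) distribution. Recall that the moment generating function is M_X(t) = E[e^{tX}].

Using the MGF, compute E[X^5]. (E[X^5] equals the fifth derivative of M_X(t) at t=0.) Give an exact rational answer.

E[X^5] = M′′′′′(0) = 338135/81

M_X(t) = 3/(8*(1 - 5*e^(t)/8))
M′(t) = 15*e^(t)/(25*e^(2*t) - 80*e^(t) + 64)
M′′(t) = (-75*e^(2*t) - 120*e^(t))/(125*e^(3*t) - 600*e^(2*t) + 960*e^(t) - 512)
M′′′(t) = (375*e^(3*t) + 2400*e^(2*t) + 960*e^(t))/(625*e^(4*t) - 4000*e^(3*t) + 9600*e^(2*t) - 10240*e^(t) + 4096)
M′′′′(t) = (-1875*e^(4*t) - 33000*e^(3*t) - 52800*e^(2*t) - 7680*e^(t))/(3125*e^(5*t) - 25000*e^(4*t) + 80000*e^(3*t) - 128000*e^(2*t) + 102400*e^(t) - 32768)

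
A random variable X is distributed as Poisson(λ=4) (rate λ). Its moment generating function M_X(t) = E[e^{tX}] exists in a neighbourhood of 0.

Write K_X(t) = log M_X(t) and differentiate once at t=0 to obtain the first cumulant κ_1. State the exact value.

M_X(t) = e^(4*e^(t) - 4)
K_X(t) = log M_X(t) = 4*e^(t) - 4
K′(t) = 4*e^(t)

κ_1 = K′(0) = 4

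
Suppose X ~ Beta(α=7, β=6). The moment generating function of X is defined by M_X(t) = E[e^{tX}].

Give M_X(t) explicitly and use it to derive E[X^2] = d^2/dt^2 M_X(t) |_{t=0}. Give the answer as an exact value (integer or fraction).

E[X^2] = D^2[M](0) = 4/13

M_X(t) = ₁F₁(7; 13; t)
D^2[M](t) = 4*₁F₁(9; 15; t)/13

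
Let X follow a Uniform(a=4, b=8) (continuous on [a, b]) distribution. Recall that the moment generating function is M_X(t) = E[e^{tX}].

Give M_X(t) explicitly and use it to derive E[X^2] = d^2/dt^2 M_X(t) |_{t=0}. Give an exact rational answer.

E[X^2] = d^2M/dt^2 |_{t=0} = 112/3

M_X(t) = (e^(8*t) - e^(4*t))/(4*t)
dM/dt = (8*t*e^(8*t) - 4*t*e^(4*t) - e^(8*t) + e^(4*t))/(4*t^2)
d^2M/dt^2 = (32*t^2*e^(8*t) - 8*t^2*e^(4*t) - 8*t*e^(8*t) + 4*t*e^(4*t) + e^(8*t) - e^(4*t))/(2*t^3)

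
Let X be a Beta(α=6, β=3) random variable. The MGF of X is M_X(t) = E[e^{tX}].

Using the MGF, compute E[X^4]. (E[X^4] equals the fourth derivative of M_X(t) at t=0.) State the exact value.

M_X(t) = ₁F₁(6; 9; t)
M′(t) = 2*₁F₁(7; 10; t)/3
M′′(t) = 7*₁F₁(8; 11; t)/15
M′′′(t) = 56*₁F₁(9; 12; t)/165
M′′′′(t) = 14*₁F₁(10; 13; t)/55

E[X^4] = M′′′′(0) = 14/55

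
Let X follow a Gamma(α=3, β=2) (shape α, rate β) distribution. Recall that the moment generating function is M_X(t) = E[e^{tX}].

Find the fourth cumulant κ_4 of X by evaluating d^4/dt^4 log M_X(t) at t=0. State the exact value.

κ_4 = K^(4)(0) = 9/8

M_X(t) = 8/(2 - t)^3
K_X(t) = log M_X(t) = -3*log(2 - t) + 3*log(2)
K^(4)(t) = 18/(t^4 - 8*t^3 + 24*t^2 - 32*t + 16)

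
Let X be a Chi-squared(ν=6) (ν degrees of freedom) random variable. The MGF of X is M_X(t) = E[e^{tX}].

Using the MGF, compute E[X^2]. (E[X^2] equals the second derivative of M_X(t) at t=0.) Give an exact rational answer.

E[X^2] = M^(2)(0) = 48

M_X(t) = (1 - 2*t)^(-3)
M^(2)(t) = -48/(32*t^5 - 80*t^4 + 80*t^3 - 40*t^2 + 10*t - 1)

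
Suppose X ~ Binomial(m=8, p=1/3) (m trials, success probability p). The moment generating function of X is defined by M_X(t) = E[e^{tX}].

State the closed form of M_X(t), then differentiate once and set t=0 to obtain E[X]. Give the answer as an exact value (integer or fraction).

E[X] = D[M](0) = 8/3

M_X(t) = (e^(t)/3 + 2/3)^8
D[M](t) = 8*e^(8*t)/6561 + 112*e^(7*t)/6561 + 224*e^(6*t)/2187 + 2240*e^(5*t)/6561 + 4480*e^(4*t)/6561 + 1792*e^(3*t)/2187 + 3584*e^(2*t)/6561 + 1024*e^(t)/6561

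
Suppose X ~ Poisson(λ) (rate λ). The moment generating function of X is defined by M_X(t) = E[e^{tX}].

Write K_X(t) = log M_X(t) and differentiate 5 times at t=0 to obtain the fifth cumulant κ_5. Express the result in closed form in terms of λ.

κ_5 = D^5[K](0) = λ

M_X(t) = e^(λ*(e^(t) - 1))
K_X(t) = log M_X(t) = λ*(e^(t) - 1)
D^5[K](t) = λ*e^(t)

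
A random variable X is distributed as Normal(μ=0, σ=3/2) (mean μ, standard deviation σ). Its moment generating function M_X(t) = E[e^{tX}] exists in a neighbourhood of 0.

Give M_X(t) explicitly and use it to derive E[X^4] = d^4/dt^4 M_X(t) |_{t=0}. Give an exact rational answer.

M_X(t) = e^(9*t^2/8)
D^4[M](t) = 6561*t^4*e^(9*t^2/8)/256 + 2187*t^2*e^(9*t^2/8)/32 + 243*e^(9*t^2/8)/16

E[X^4] = D^4[M](0) = 243/16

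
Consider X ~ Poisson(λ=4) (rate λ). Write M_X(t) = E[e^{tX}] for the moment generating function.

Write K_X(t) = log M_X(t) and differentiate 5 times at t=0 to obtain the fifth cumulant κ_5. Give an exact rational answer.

κ_5 = d^5K/dt^5 |_{t=0} = 4

M_X(t) = e^(4*e^(t) - 4)
K_X(t) = log M_X(t) = 4*e^(t) - 4
dK/dt = 4*e^(t)
d^2K/dt^2 = 4*e^(t)
d^3K/dt^3 = 4*e^(t)
d^4K/dt^4 = 4*e^(t)
d^5K/dt^5 = 4*e^(t)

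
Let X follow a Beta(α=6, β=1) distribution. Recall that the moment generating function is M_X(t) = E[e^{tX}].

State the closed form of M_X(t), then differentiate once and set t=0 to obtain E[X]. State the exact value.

E[X] = M′(0) = 6/7

M_X(t) = ₁F₁(6; 7; t)
M′(t) = 6*₁F₁(7; 8; t)/7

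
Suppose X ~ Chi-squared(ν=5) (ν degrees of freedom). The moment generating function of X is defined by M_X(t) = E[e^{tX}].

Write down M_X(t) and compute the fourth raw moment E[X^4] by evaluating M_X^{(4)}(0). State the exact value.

E[X^4] = M′′′′(0) = 3465

M_X(t) = (1 - 2*t)^(-5/2)
M′(t) = -5/(8*t^3*√(1 - 2*t) - 12*t^2*√(1 - 2*t) + 6*t*√(1 - 2*t) - √(1 - 2*t))
M′′(t) = 35/(16*t^4*√(1 - 2*t) - 32*t^3*√(1 - 2*t) + 24*t^2*√(1 - 2*t) - 8*t*√(1 - 2*t) + √(1 - 2*t))
M′′′(t) = -315/(32*t^5*√(1 - 2*t) - 80*t^4*√(1 - 2*t) + 80*t^3*√(1 - 2*t) - 40*t^2*√(1 - 2*t) + 10*t*√(1 - 2*t) - √(1 - 2*t))
M′′′′(t) = 3465/(64*t^6*√(1 - 2*t) - 192*t^5*√(1 - 2*t) + 240*t^4*√(1 - 2*t) - 160*t^3*√(1 - 2*t) + 60*t^2*√(1 - 2*t) - 12*t*√(1 - 2*t) + √(1 - 2*t))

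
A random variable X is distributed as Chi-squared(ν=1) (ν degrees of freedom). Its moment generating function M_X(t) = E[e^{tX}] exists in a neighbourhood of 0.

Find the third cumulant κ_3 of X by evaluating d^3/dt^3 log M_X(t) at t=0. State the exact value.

M_X(t) = 1/√(1 - 2*t)
K_X(t) = log M_X(t) = -log(1 - 2*t)/2
dK/dt = -1/(2*t - 1)
d^2K/dt^2 = 2/(4*t^2 - 4*t + 1)
d^3K/dt^3 = -8/(8*t^3 - 12*t^2 + 6*t - 1)

κ_3 = d^3K/dt^3 |_{t=0} = 8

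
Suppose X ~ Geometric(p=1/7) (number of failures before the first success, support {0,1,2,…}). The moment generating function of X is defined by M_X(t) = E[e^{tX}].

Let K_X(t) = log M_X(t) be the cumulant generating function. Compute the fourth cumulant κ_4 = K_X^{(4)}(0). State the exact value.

M_X(t) = 1/(7*(1 - 6*e^(t)/7))
K_X(t) = log M_X(t) = -log(1 - 6*e^(t)/7) - log(7)
dK/dt = -6*e^(t)/(6*e^(t) - 7)
d^2K/dt^2 = 42*e^(t)/(36*e^(2*t) - 84*e^(t) + 49)
d^3K/dt^3 = (-252*e^(2*t) - 294*e^(t))/(216*e^(3*t) - 756*e^(2*t) + 882*e^(t) - 343)
d^4K/dt^4 = (1512*e^(3*t) + 7056*e^(2*t) + 2058*e^(t))/(1296*e^(4*t) - 6048*e^(3*t) + 10584*e^(2*t) - 8232*e^(t) + 2401)

κ_4 = d^4K/dt^4 |_{t=0} = 10626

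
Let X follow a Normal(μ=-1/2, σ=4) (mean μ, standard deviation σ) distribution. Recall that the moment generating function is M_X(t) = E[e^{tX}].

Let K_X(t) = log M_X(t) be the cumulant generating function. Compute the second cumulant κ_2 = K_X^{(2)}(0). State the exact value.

M_X(t) = e^(8*t^2 - t/2)
K_X(t) = log M_X(t) = 8*t^2 - t/2
D^2[K](t) = 16

κ_2 = D^2[K](0) = 16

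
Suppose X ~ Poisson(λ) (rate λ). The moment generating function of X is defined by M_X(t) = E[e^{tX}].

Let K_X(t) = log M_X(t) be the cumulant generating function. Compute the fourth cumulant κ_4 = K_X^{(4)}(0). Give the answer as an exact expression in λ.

M_X(t) = e^(λ*(e^(t) - 1))
K_X(t) = log M_X(t) = λ*(e^(t) - 1)
K^(4)(t) = λ*e^(t)

κ_4 = K^(4)(0) = λ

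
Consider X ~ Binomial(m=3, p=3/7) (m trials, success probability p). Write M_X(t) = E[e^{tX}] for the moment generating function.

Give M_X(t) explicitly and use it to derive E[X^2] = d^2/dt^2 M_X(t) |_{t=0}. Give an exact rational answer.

M_X(t) = (3*e^(t)/7 + 4/7)^3
dM/dt = 81*e^(3*t)/343 + 216*e^(2*t)/343 + 144*e^(t)/343
d^2M/dt^2 = 243*e^(3*t)/343 + 432*e^(2*t)/343 + 144*e^(t)/343

E[X^2] = d^2M/dt^2 |_{t=0} = 117/49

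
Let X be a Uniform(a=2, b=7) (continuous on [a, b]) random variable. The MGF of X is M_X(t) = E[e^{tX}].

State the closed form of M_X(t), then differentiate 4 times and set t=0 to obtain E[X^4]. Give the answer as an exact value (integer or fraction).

E[X^4] = M^(4)(0) = 671

M_X(t) = (e^(7*t) - e^(2*t))/(5*t)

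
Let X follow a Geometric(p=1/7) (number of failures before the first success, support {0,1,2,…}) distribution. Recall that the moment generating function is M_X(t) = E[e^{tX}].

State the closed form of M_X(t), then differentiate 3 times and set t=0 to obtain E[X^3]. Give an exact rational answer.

M_X(t) = 1/(7*(1 - 6*e^(t)/7))
dM/dt = 6*e^(t)/(36*e^(2*t) - 84*e^(t) + 49)
d^2M/dt^2 = (-36*e^(2*t) - 42*e^(t))/(216*e^(3*t) - 756*e^(2*t) + 882*e^(t) - 343)
d^3M/dt^3 = (216*e^(3*t) + 1008*e^(2*t) + 294*e^(t))/(1296*e^(4*t) - 6048*e^(3*t) + 10584*e^(2*t) - 8232*e^(t) + 2401)

E[X^3] = d^3M/dt^3 |_{t=0} = 1518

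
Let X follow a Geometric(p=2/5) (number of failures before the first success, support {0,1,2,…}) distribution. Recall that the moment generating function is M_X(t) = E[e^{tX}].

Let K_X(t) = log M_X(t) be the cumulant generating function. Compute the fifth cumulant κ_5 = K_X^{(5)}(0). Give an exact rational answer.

M_X(t) = 2/(5*(1 - 3*e^(t)/5))
K_X(t) = log M_X(t) = -log(1 - 3*e^(t)/5) - log(5) + log(2)
dK/dt = -3*e^(t)/(3*e^(t) - 5)
d^2K/dt^2 = 15*e^(t)/(9*e^(2*t) - 30*e^(t) + 25)
d^3K/dt^3 = (-45*e^(2*t) - 75*e^(t))/(27*e^(3*t) - 135*e^(2*t) + 225*e^(t) - 125)
d^4K/dt^4 = (135*e^(3*t) + 900*e^(2*t) + 375*e^(t))/(81*e^(4*t) - 540*e^(3*t) + 1350*e^(2*t) - 1500*e^(t) + 625)
d^5K/dt^5 = (-405*e^(4*t) - 7425*e^(3*t) - 12375*e^(2*t) - 1875*e^(t))/(243*e^(5*t) - 2025*e^(4*t) + 6750*e^(3*t) - 11250*e^(2*t) + 9375*e^(t) - 3125)

κ_5 = d^5K/dt^5 |_{t=0} = 690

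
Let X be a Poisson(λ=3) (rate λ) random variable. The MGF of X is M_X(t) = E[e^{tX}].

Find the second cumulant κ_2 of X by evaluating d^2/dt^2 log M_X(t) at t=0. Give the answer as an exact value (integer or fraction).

κ_2 = D^2[K](0) = 3

M_X(t) = e^(3*e^(t) - 3)
K_X(t) = log M_X(t) = 3*e^(t) - 3
D^2[K](t) = 3*e^(t)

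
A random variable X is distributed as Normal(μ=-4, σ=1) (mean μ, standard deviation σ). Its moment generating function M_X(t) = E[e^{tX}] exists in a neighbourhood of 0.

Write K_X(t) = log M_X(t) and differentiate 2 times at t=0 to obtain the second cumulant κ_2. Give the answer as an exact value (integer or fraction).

M_X(t) = e^(t^2/2 - 4*t)
K_X(t) = log M_X(t) = t^2/2 - 4*t
K^(2)(t) = 1

κ_2 = K^(2)(0) = 1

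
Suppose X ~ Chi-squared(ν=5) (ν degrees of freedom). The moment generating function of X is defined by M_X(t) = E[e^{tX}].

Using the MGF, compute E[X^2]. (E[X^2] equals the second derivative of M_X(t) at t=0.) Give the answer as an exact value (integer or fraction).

E[X^2] = M′′(0) = 35

M_X(t) = (1 - 2*t)^(-5/2)
M′(t) = -5/(8*t^3*√(1 - 2*t) - 12*t^2*√(1 - 2*t) + 6*t*√(1 - 2*t) - √(1 - 2*t))
M′′(t) = 35/(16*t^4*√(1 - 2*t) - 32*t^3*√(1 - 2*t) + 24*t^2*√(1 - 2*t) - 8*t*√(1 - 2*t) + √(1 - 2*t))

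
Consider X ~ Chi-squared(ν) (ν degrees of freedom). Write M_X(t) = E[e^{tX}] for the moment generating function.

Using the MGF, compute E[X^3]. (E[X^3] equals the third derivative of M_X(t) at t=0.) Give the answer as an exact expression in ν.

E[X^3] = D^3[M](0) = ν*(ν^2 + 6*ν + 8)

M_X(t) = (1 - 2*t)^(-ν/2)
D^3[M](t) = (-ν^3 - 6*ν^2 - 8*ν)/(8*t^3*(1 - 2*t)^(ν/2) - 12*t^2*(1 - 2*t)^(ν/2) + 6*t*(1 - 2*t)^(ν/2) - (1 - 2*t)^(ν/2))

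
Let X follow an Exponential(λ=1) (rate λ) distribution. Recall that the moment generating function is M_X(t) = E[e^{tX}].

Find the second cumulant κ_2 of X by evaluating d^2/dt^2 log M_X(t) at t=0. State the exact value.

M_X(t) = 1/(1 - t)
K_X(t) = log M_X(t) = -log(1 - t)
K′(t) = -1/(t - 1)
K′′(t) = 1/(t^2 - 2*t + 1)

κ_2 = K′′(0) = 1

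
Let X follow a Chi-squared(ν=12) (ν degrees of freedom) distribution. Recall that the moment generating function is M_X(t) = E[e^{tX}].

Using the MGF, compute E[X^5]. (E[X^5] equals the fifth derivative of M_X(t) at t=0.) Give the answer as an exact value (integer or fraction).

M_X(t) = (1 - 2*t)^(-6)
D^5[M](t) = -967680/(2048*t^11 - 11264*t^10 + 28160*t^9 - 42240*t^8 + 42240*t^7 - 29568*t^6 + 14784*t^5 - 5280*t^4 + 1320*t^3 - 220*t^2 + 22*t - 1)

E[X^5] = D^5[M](0) = 967680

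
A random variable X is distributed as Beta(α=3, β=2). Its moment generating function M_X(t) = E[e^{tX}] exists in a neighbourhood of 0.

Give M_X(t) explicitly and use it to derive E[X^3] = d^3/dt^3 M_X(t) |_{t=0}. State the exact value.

M_X(t) = ₁F₁(3; 5; t)
M^(3)(t) = 2*₁F₁(6; 8; t)/7

E[X^3] = M^(3)(0) = 2/7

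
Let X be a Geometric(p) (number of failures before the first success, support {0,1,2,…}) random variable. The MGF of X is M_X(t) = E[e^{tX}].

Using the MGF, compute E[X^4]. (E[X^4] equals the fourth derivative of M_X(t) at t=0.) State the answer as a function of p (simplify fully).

M_X(t) = p/(-(1 - p)*e^(t) + 1)

E[X^4] = M^(4)(0) = 1 - 15/p + 50/p^2 - 60/p^3 + 24/p^4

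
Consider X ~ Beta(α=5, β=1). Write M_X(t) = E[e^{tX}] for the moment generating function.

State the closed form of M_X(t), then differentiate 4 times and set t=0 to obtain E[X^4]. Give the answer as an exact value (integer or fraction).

M_X(t) = ₁F₁(5; 6; t)
M′(t) = 5*₁F₁(6; 7; t)/6
M′′(t) = 5*₁F₁(7; 8; t)/7
M′′′(t) = 5*₁F₁(8; 9; t)/8
M′′′′(t) = 5*₁F₁(9; 10; t)/9

E[X^4] = M′′′′(0) = 5/9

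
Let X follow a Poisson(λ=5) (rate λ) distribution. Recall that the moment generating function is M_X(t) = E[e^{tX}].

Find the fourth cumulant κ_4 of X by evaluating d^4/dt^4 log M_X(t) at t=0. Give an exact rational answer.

κ_4 = K^(4)(0) = 5

M_X(t) = e^(5*e^(t) - 5)
K_X(t) = log M_X(t) = 5*e^(t) - 5
K^(4)(t) = 5*e^(t)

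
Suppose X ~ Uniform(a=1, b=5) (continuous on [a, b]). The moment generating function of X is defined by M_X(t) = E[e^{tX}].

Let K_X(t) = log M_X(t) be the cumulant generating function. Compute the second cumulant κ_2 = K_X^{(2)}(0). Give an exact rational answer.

κ_2 = D^2[K](0) = 4/3

M_X(t) = (e^(5*t) - e^(t))/(4*t)
K_X(t) = log M_X(t) = -log(t) + log(e^(5*t) - e^(t)) - 2*log(2)
D^2[K](t) = (-16*t^2*e^(4*t) + e^(8*t) - 2*e^(4*t) + 1)/(t^2*e^(8*t) - 2*t^2*e^(4*t) + t^2)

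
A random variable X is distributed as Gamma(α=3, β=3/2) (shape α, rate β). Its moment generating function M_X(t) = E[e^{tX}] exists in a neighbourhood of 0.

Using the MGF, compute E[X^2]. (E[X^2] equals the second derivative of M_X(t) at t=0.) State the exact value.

M_X(t) = 27/(8*(3/2 - t)^3)
D^2[M](t) = -1296/(32*t^5 - 240*t^4 + 720*t^3 - 1080*t^2 + 810*t - 243)

E[X^2] = D^2[M](0) = 16/3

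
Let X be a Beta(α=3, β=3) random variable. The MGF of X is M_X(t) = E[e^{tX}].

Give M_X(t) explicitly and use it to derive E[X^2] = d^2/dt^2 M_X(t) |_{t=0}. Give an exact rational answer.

E[X^2] = D^2[M](0) = 2/7

M_X(t) = ₁F₁(3; 6; t)
D^2[M](t) = 2*₁F₁(5; 8; t)/7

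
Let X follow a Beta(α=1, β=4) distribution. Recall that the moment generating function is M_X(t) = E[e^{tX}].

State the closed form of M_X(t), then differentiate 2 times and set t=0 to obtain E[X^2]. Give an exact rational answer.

M_X(t) = ₁F₁(1; 5; t)
D^2[M](t) = ₁F₁(3; 7; t)/15

E[X^2] = D^2[M](0) = 1/15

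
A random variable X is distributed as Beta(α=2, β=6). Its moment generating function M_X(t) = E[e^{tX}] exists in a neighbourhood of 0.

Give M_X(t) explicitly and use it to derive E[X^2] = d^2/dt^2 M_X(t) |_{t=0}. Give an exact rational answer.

E[X^2] = M^(2)(0) = 1/12

M_X(t) = ₁F₁(2; 8; t)
M^(2)(t) = ₁F₁(4; 10; t)/12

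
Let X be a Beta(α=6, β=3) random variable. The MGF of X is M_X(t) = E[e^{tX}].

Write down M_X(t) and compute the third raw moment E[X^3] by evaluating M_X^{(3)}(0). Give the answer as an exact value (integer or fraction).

E[X^3] = D^3[M](0) = 56/165

M_X(t) = ₁F₁(6; 9; t)
D^3[M](t) = 56*₁F₁(9; 12; t)/165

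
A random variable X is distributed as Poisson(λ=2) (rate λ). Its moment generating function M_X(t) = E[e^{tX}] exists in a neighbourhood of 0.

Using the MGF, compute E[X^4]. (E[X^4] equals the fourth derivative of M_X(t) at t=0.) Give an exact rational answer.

M_X(t) = e^(2*e^(t) - 2)
M^(4)(t) = (16*e^(4*t)*e^(2*e^(t)) + 48*e^(3*t)*e^(2*e^(t)) + 28*e^(2*t)*e^(2*e^(t)) + 2*e^(t)*e^(2*e^(t)))*e^(-2)

E[X^4] = M^(4)(0) = 94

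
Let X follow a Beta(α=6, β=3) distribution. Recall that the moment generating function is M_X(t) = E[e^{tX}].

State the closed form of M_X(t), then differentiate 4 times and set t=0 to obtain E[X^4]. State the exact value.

M_X(t) = ₁F₁(6; 9; t)
M^(4)(t) = 14*₁F₁(10; 13; t)/55

E[X^4] = M^(4)(0) = 14/55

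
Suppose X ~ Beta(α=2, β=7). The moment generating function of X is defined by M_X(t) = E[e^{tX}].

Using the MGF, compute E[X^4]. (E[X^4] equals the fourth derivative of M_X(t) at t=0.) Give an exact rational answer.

E[X^4] = D^4[M](0) = 1/99

M_X(t) = ₁F₁(2; 9; t)
D^4[M](t) = ₁F₁(6; 13; t)/99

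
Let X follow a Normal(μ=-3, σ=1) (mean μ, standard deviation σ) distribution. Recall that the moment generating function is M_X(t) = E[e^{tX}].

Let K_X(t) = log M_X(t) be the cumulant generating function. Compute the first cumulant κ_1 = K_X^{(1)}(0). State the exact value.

κ_1 = D[K](0) = -3

M_X(t) = e^(t^2/2 - 3*t)
K_X(t) = log M_X(t) = t^2/2 - 3*t
D[K](t) = t - 3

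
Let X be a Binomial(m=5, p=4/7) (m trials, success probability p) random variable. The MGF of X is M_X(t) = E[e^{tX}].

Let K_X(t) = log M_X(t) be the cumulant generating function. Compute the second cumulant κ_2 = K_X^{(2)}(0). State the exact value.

M_X(t) = (4*e^(t)/7 + 3/7)^5
K_X(t) = log M_X(t) = 5*log(4*e^(t)/7 + 3/7)
K′(t) = 20*e^(t)/(4*e^(t) + 3)
K′′(t) = 60*e^(t)/(16*e^(2*t) + 24*e^(t) + 9)

κ_2 = K′′(0) = 60/49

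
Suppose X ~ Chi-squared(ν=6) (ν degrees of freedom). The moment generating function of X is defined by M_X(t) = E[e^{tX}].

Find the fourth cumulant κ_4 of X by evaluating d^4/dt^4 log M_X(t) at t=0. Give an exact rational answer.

M_X(t) = (1 - 2*t)^(-3)
K_X(t) = log M_X(t) = -3*log(1 - 2*t)
D^4[K](t) = 288/(16*t^4 - 32*t^3 + 24*t^2 - 8*t + 1)

κ_4 = D^4[K](0) = 288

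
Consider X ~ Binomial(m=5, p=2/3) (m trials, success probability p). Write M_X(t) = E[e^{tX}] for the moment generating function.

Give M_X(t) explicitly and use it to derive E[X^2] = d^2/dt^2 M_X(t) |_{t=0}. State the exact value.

E[X^2] = d^2M/dt^2 |_{t=0} = 110/9

M_X(t) = (2*e^(t)/3 + 1/3)^5
dM/dt = 160*e^(5*t)/243 + 320*e^(4*t)/243 + 80*e^(3*t)/81 + 80*e^(2*t)/243 + 10*e^(t)/243
d^2M/dt^2 = 800*e^(5*t)/243 + 1280*e^(4*t)/243 + 80*e^(3*t)/27 + 160*e^(2*t)/243 + 10*e^(t)/243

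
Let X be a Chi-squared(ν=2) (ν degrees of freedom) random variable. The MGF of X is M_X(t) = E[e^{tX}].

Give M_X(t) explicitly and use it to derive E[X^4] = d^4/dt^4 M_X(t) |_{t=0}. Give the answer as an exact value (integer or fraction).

E[X^4] = d^4M/dt^4 |_{t=0} = 384

M_X(t) = 1/(1 - 2*t)
dM/dt = 2/(4*t^2 - 4*t + 1)
d^2M/dt^2 = -8/(8*t^3 - 12*t^2 + 6*t - 1)
d^3M/dt^3 = 48/(16*t^4 - 32*t^3 + 24*t^2 - 8*t + 1)
d^4M/dt^4 = -384/(32*t^5 - 80*t^4 + 80*t^3 - 40*t^2 + 10*t - 1)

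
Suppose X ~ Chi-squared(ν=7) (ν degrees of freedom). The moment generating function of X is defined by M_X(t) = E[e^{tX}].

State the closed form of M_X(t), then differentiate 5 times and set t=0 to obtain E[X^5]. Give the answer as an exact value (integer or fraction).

E[X^5] = M′′′′′(0) = 135135

M_X(t) = (1 - 2*t)^(-7/2)
M′(t) = 7/(16*t^4*√(1 - 2*t) - 32*t^3*√(1 - 2*t) + 24*t^2*√(1 - 2*t) - 8*t*√(1 - 2*t) + √(1 - 2*t))
M′′(t) = -63/(32*t^5*√(1 - 2*t) - 80*t^4*√(1 - 2*t) + 80*t^3*√(1 - 2*t) - 40*t^2*√(1 - 2*t) + 10*t*√(1 - 2*t) - √(1 - 2*t))
M′′′(t) = 693/(64*t^6*√(1 - 2*t) - 192*t^5*√(1 - 2*t) + 240*t^4*√(1 - 2*t) - 160*t^3*√(1 - 2*t) + 60*t^2*√(1 - 2*t) - 12*t*√(1 - 2*t) + √(1 - 2*t))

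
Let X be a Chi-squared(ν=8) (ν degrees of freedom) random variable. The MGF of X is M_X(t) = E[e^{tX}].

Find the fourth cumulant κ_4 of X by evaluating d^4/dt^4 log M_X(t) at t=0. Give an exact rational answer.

M_X(t) = (1 - 2*t)^(-4)
K_X(t) = log M_X(t) = -4*log(1 - 2*t)
K^(4)(t) = 384/(16*t^4 - 32*t^3 + 24*t^2 - 8*t + 1)

κ_4 = K^(4)(0) = 384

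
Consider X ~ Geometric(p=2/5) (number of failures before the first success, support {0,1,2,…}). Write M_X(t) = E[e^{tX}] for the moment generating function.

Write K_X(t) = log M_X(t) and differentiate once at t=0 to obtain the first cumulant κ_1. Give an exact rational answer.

M_X(t) = 2/(5*(1 - 3*e^(t)/5))
K_X(t) = log M_X(t) = -log(1 - 3*e^(t)/5) - log(5) + log(2)
K^(1)(t) = -3*e^(t)/(3*e^(t) - 5)

κ_1 = K^(1)(0) = 3/2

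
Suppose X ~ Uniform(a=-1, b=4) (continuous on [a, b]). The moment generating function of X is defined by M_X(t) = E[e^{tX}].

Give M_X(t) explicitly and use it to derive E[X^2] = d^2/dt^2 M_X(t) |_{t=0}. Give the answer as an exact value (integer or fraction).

M_X(t) = (e^(4*t) - e^(-t))/(5*t)
dM/dt = (4*t*e^(5*t) + t - e^(5*t) + 1)*e^(-t)/(5*t^2)
d^2M/dt^2 = (16*t^2*e^(5*t) - t^2 - 8*t*e^(5*t) - 2*t + 2*e^(5*t) - 2)*e^(-t)/(5*t^3)

E[X^2] = d^2M/dt^2 |_{t=0} = 13/3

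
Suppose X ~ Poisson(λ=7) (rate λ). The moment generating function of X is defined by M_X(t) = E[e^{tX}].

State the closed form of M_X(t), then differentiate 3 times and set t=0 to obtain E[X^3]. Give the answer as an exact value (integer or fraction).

M_X(t) = e^(7*e^(t) - 7)
M^(3)(t) = (343*e^(3*t)*e^(7*e^(t)) + 147*e^(2*t)*e^(7*e^(t)) + 7*e^(t)*e^(7*e^(t)))*e^(-7)

E[X^3] = M^(3)(0) = 497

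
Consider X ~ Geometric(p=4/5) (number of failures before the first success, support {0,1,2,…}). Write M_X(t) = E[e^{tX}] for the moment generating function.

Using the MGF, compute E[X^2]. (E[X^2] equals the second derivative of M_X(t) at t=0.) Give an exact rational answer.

M_X(t) = 4/(5*(1 - e^(t)/5))
D^2[M](t) = (-4*e^(2*t) - 20*e^(t))/(e^(3*t) - 15*e^(2*t) + 75*e^(t) - 125)

E[X^2] = D^2[M](0) = 3/8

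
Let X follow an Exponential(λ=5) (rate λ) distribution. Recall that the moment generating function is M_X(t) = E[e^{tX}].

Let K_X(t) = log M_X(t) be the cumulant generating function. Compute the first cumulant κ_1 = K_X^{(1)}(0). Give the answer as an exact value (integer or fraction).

κ_1 = K^(1)(0) = 1/5

M_X(t) = 5/(5 - t)
K_X(t) = log M_X(t) = -log(5 - t) + log(5)
K^(1)(t) = -1/(t - 5)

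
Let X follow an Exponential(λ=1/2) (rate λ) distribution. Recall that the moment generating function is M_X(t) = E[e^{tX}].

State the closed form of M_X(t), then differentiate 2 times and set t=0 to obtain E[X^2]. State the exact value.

E[X^2] = d^2M/dt^2 |_{t=0} = 8

M_X(t) = 1/(2*(1/2 - t))
dM/dt = 2/(4*t^2 - 4*t + 1)
d^2M/dt^2 = -8/(8*t^3 - 12*t^2 + 6*t - 1)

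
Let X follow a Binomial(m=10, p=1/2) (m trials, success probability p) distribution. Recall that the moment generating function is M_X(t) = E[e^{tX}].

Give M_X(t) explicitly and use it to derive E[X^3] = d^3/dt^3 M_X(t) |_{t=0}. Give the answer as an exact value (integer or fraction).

E[X^3] = M^(3)(0) = 325/2

M_X(t) = (e^(t)/2 + 1/2)^10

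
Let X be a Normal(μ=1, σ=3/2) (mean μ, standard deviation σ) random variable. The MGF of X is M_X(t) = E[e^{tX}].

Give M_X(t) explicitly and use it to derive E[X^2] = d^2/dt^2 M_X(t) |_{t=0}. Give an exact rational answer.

M_X(t) = e^(9*t^2/8 + t)
D^2[M](t) = 81*t^2*e^(t)*e^(9*t^2/8)/16 + 9*t*e^(t)*e^(9*t^2/8)/2 + 13*e^(t)*e^(9*t^2/8)/4

E[X^2] = D^2[M](0) = 13/4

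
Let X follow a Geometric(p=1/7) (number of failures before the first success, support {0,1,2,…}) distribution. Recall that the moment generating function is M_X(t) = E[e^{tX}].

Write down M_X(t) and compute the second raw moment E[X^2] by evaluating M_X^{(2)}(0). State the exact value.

M_X(t) = 1/(7*(1 - 6*e^(t)/7))
M^(2)(t) = (-36*e^(2*t) - 42*e^(t))/(216*e^(3*t) - 756*e^(2*t) + 882*e^(t) - 343)

E[X^2] = M^(2)(0) = 78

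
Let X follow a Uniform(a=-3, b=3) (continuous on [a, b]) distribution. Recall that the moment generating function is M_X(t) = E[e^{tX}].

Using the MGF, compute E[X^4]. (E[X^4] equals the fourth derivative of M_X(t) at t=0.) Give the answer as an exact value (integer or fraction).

E[X^4] = M^(4)(0) = 81/5

M_X(t) = (e^(3*t) - e^(-3*t))/(6*t)
M^(4)(t) = (27*t^4*e^(6*t) - 27*t^4 - 36*t^3*e^(6*t) - 36*t^3 + 36*t^2*e^(6*t) - 36*t^2 - 24*t*e^(6*t) - 24*t + 8*e^(6*t) - 8)*e^(-3*t)/(2*t^5)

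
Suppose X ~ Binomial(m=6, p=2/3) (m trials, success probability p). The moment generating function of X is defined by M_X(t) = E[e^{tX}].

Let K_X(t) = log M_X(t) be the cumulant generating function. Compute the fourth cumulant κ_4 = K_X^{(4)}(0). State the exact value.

M_X(t) = (2*e^(t)/3 + 1/3)^6
K_X(t) = log M_X(t) = 6*log(2*e^(t)/3 + 1/3)
D^4[K](t) = (48*e^(3*t) - 96*e^(2*t) + 12*e^(t))/(16*e^(4*t) + 32*e^(3*t) + 24*e^(2*t) + 8*e^(t) + 1)

κ_4 = D^4[K](0) = -4/9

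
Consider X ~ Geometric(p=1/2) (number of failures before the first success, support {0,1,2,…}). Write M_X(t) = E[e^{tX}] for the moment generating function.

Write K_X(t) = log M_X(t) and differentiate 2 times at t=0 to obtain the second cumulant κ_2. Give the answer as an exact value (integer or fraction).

κ_2 = K′′(0) = 2

M_X(t) = 1/(2*(1 - e^(t)/2))
K_X(t) = log M_X(t) = -log(1 - e^(t)/2) - log(2)
K′(t) = -e^(t)/(e^(t) - 2)
K′′(t) = 2*e^(t)/(e^(2*t) - 4*e^(t) + 4)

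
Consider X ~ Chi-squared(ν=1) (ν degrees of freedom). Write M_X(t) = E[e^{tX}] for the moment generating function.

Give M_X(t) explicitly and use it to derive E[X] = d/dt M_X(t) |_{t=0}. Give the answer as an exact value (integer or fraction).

M_X(t) = 1/√(1 - 2*t)
dM/dt = -1/(2*t*√(1 - 2*t) - √(1 - 2*t))

E[X] = dM/dt |_{t=0} = 1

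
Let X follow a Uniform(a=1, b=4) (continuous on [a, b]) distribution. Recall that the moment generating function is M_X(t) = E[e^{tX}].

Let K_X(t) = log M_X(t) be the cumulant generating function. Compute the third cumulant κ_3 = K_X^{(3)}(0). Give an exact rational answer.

κ_3 = d^3K/dt^3 |_{t=0} = 0

M_X(t) = (e^(4*t) - e^(t))/(3*t)
K_X(t) = log M_X(t) = -log(t) + log(e^(4*t) - e^(t)) - log(3)
dK/dt = (4*t*e^(3*t) - t - e^(3*t) + 1)/(t*e^(3*t) - t)
d^2K/dt^2 = (-9*t^2*e^(3*t) + e^(6*t) - 2*e^(3*t) + 1)/(t^2*e^(6*t) - 2*t^2*e^(3*t) + t^2)
d^3K/dt^3 = (27*t^3*e^(6*t) + 27*t^3*e^(3*t) - 2*e^(9*t) + 6*e^(6*t) - 6*e^(3*t) + 2)/(t^3*e^(9*t) - 3*t^3*e^(6*t) + 3*t^3*e^(3*t) - t^3)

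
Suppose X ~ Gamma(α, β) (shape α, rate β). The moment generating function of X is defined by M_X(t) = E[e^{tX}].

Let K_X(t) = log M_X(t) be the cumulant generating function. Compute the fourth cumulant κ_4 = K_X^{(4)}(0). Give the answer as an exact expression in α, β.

κ_4 = D^4[K](0) = 6*α/β^4

M_X(t) = (β/(β - t))^α
K_X(t) = log M_X(t) = α*(log(β) - log(β - t))
D^4[K](t) = 6*α/(β^4 - 4*β^3*t + 6*β^2*t^2 - 4*β*t^3 + t^4)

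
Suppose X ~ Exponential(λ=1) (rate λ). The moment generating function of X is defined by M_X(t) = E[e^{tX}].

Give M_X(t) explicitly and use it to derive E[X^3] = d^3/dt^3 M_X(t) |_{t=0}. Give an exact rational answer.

E[X^3] = D^3[M](0) = 6

M_X(t) = 1/(1 - t)
D^3[M](t) = 6/(t^4 - 4*t^3 + 6*t^2 - 4*t + 1)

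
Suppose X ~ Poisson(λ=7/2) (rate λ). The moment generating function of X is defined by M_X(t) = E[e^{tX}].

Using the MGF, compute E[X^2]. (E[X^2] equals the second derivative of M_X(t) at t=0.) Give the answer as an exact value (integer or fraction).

E[X^2] = D^2[M](0) = 63/4

M_X(t) = e^(7*e^(t)/2 - 7/2)
D^2[M](t) = (49*e^(2*t)*e^(7*e^(t)/2) + 14*e^(t)*e^(7*e^(t)/2))*e^(-7/2)/4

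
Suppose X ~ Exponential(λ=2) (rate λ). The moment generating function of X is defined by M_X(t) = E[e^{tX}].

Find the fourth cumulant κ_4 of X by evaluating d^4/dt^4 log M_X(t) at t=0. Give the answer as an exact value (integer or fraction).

κ_4 = D^4[K](0) = 3/8

M_X(t) = 2/(2 - t)
K_X(t) = log M_X(t) = -log(2 - t) + log(2)
D^4[K](t) = 6/(t^4 - 8*t^3 + 24*t^2 - 32*t + 16)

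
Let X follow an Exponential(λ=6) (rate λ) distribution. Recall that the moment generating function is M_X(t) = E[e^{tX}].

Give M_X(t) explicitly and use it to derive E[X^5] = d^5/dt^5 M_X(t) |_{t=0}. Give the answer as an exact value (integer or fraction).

E[X^5] = d^5M/dt^5 |_{t=0} = 5/324

M_X(t) = 6/(6 - t)
dM/dt = 6/(t^2 - 12*t + 36)
d^2M/dt^2 = -12/(t^3 - 18*t^2 + 108*t - 216)
d^3M/dt^3 = 36/(t^4 - 24*t^3 + 216*t^2 - 864*t + 1296)
d^4M/dt^4 = -144/(t^5 - 30*t^4 + 360*t^3 - 2160*t^2 + 6480*t - 7776)
d^5M/dt^5 = 720/(t^6 - 36*t^5 + 540*t^4 - 4320*t^3 + 19440*t^2 - 46656*t + 46656)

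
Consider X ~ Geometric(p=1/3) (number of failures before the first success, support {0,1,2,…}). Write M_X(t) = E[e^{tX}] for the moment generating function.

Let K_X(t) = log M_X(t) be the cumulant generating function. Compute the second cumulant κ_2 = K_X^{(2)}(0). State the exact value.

κ_2 = K^(2)(0) = 6

M_X(t) = 1/(3*(1 - 2*e^(t)/3))
K_X(t) = log M_X(t) = -log(1 - 2*e^(t)/3) - log(3)
K^(2)(t) = 6*e^(t)/(4*e^(2*t) - 12*e^(t) + 9)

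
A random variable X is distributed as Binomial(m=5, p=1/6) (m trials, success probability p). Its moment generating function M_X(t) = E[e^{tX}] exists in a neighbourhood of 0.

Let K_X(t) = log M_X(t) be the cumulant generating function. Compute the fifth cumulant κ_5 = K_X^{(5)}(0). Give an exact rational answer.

κ_5 = D^5[K](0) = -25/81

M_X(t) = (e^(t)/6 + 5/6)^5
K_X(t) = log M_X(t) = 5*log(e^(t)/6 + 5/6)
D^5[K](t) = (-25*e^(4*t) + 1375*e^(3*t) - 6875*e^(2*t) + 3125*e^(t))/(e^(5*t) + 25*e^(4*t) + 250*e^(3*t) + 1250*e^(2*t) + 3125*e^(t) + 3125)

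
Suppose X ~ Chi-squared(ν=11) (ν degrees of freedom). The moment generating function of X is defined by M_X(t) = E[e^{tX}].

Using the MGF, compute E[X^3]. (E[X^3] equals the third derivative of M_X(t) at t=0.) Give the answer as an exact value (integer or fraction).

E[X^3] = D^3[M](0) = 2145

M_X(t) = (1 - 2*t)^(-11/2)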